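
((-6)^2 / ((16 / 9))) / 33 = 27 / 44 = 0.61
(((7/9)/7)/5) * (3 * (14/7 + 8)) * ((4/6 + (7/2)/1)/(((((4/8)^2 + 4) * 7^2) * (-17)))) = -100/127449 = -0.00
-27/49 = -0.55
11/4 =2.75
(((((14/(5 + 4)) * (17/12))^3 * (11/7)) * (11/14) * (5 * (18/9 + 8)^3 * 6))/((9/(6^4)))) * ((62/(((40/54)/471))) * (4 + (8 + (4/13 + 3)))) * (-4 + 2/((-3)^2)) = -137032478909942000/1053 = -130135307606782.53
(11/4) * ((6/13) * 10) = 165/13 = 12.69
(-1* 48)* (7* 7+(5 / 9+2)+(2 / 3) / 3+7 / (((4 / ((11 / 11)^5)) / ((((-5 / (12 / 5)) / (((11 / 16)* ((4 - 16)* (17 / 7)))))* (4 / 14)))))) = -465224 / 187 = -2487.83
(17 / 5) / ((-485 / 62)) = -1054 / 2425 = -0.43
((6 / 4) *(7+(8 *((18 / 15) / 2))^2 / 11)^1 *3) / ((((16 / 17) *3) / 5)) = 127551 / 1760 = 72.47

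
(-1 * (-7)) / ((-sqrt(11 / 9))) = -21 * sqrt(11) / 11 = -6.33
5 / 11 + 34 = 379 / 11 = 34.45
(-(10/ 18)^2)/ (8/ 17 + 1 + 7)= -425/ 11664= -0.04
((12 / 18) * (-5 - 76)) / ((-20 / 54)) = 729 / 5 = 145.80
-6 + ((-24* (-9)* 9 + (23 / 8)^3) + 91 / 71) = 71360625 / 36352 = 1963.05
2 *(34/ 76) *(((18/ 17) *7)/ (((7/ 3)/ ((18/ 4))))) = 243/ 19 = 12.79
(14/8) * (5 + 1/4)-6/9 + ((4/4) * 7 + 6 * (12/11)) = 11651/528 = 22.07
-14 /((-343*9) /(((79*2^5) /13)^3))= 32311803904 /968877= 33349.75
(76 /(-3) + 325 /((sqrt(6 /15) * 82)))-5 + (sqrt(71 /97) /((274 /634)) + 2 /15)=-151 /5 + 317 * sqrt(6887) /13289 + 325 * sqrt(10) /164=-21.95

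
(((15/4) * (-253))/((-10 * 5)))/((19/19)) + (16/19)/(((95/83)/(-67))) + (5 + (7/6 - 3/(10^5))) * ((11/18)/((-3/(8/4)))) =-96002636761/2924100000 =-32.83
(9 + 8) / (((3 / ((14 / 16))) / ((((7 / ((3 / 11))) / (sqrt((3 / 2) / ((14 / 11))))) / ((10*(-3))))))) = -833*sqrt(231) / 3240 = -3.91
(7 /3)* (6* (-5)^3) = -1750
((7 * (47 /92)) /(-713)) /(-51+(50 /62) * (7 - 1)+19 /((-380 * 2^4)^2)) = 0.00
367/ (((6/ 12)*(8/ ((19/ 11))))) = 6973/ 44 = 158.48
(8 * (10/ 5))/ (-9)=-16/ 9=-1.78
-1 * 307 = -307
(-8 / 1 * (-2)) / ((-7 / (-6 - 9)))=240 / 7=34.29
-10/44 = -0.23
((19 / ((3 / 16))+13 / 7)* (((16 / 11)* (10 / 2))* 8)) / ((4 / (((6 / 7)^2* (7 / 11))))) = 378240 / 539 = 701.74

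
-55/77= -5/7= -0.71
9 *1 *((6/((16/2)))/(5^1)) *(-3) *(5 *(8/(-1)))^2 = -6480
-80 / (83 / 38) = -3040 / 83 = -36.63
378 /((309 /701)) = 88326 /103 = 857.53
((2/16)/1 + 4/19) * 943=48093/152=316.40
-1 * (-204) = 204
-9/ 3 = -3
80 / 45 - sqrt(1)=7 / 9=0.78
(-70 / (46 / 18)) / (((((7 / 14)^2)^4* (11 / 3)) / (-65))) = 31449600 / 253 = 124306.72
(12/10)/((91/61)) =366/455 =0.80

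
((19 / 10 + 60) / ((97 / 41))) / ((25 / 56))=710612 / 12125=58.61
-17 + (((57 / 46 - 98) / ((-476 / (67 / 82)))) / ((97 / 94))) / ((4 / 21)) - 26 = -2097641035 / 49760224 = -42.15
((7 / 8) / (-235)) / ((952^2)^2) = -1 / 220601063997440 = -0.00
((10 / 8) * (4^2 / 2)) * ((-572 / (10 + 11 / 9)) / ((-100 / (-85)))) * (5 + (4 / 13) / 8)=-220473 / 101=-2182.90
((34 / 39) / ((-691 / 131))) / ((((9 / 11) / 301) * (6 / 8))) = -58988776 / 727623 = -81.07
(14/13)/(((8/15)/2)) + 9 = 339/26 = 13.04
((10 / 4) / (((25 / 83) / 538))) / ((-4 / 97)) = -108285.95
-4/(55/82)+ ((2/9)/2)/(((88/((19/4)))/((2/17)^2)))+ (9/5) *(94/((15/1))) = 5.32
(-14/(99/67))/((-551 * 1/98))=91924/54549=1.69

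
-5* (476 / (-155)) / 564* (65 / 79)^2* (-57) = -9552725 / 9093137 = -1.05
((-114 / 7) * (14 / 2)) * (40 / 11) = -4560 / 11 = -414.55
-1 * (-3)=3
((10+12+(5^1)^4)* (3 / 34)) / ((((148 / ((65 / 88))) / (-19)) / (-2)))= 2397135 / 221408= 10.83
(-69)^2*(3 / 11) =14283 / 11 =1298.45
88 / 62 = 44 / 31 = 1.42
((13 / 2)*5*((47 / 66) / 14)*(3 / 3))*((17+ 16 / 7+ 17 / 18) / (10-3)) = 7787195 / 1629936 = 4.78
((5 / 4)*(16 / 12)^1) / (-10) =-1 / 6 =-0.17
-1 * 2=-2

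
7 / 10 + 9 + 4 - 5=87 / 10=8.70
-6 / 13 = -0.46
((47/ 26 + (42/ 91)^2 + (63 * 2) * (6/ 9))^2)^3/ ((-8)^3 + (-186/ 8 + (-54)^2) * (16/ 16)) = 604113221066122072509765625/ 3549882633942185008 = 170178364.57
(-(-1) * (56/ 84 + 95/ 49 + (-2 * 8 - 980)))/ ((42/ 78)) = -1898377/ 1029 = -1844.88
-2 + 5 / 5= -1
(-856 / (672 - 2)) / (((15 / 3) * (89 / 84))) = -35952 / 149075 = -0.24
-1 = -1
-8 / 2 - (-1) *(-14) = -18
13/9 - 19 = -17.56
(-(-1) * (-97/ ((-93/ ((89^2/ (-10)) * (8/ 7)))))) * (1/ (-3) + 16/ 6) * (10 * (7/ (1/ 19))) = -817510568/ 279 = -2930145.41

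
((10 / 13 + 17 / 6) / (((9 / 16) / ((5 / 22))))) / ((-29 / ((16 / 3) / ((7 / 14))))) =-179840 / 335907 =-0.54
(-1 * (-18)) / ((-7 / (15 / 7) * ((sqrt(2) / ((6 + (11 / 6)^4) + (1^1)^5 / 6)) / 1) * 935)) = -22633 * sqrt(2) / 439824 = -0.07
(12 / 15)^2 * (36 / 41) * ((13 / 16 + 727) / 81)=5.05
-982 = -982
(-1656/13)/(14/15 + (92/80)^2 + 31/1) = -1987200/518791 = -3.83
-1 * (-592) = 592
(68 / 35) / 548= 17 / 4795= 0.00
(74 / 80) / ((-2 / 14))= -259 / 40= -6.48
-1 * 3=-3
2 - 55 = -53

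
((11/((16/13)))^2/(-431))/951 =-0.00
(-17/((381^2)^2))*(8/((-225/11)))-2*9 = -85340449478554/4741136082225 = -18.00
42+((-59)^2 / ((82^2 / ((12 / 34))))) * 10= 1252449 / 28577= 43.83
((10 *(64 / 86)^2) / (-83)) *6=-61440 / 153467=-0.40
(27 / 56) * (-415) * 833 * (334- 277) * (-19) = 180508348.12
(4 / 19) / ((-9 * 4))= -1 / 171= -0.01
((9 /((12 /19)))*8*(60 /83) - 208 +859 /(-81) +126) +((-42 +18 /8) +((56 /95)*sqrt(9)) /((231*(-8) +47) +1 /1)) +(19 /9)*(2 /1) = -2920327123 /63868500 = -45.72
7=7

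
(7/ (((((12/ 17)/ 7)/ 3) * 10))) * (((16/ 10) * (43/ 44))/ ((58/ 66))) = 107457/ 2900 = 37.05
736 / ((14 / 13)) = 4784 / 7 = 683.43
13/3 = 4.33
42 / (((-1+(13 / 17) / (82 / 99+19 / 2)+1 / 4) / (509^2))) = -504389254040 / 31333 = -16097700.64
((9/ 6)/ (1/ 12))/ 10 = 9/ 5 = 1.80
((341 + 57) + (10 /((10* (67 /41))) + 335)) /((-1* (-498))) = 8192 /5561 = 1.47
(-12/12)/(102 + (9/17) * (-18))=-17/1572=-0.01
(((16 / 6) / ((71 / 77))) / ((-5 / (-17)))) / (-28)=-374 / 1065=-0.35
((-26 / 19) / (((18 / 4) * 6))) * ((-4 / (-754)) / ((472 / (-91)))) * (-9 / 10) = -91 / 1950540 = -0.00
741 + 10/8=2969/4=742.25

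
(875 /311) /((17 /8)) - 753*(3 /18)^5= 16816963 /13703904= 1.23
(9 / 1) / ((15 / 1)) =3 / 5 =0.60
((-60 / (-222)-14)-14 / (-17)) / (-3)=2706 / 629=4.30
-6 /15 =-2 /5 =-0.40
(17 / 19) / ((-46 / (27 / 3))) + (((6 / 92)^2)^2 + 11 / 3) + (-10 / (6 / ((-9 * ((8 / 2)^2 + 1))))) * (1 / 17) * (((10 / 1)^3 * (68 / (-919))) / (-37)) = 290619898885091 / 8678075372976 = 33.49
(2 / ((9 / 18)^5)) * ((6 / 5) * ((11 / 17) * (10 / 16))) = 528 / 17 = 31.06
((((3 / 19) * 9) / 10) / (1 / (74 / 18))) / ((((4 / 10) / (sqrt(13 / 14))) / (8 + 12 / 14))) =3441 * sqrt(182) / 3724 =12.47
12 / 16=0.75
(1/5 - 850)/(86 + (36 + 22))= -4249/720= -5.90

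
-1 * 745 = -745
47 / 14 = 3.36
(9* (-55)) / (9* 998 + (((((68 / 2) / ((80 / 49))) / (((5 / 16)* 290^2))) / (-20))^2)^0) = -495 / 8983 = -0.06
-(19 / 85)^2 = -361 / 7225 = -0.05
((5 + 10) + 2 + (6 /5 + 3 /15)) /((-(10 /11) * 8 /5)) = -253 /20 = -12.65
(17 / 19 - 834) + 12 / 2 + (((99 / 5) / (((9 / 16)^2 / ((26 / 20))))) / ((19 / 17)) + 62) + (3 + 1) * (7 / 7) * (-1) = -2976757 / 4275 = -696.32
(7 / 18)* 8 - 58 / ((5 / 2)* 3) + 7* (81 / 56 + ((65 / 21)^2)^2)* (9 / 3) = 723564859 / 370440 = 1953.26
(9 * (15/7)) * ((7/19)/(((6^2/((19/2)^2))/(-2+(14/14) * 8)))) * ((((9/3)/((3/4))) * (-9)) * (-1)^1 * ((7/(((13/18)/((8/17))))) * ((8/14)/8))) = 277020/221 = 1253.48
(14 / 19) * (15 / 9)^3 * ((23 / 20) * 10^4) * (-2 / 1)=-40250000 / 513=-78460.04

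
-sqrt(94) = -9.70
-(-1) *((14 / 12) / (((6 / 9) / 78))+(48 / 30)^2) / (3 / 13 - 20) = -90389 / 12850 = -7.03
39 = 39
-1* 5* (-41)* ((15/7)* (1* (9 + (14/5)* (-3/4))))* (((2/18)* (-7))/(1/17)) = -80155/2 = -40077.50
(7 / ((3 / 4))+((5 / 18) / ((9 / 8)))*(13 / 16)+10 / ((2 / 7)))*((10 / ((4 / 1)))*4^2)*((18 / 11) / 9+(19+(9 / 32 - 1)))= 468870355 / 14256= 32889.33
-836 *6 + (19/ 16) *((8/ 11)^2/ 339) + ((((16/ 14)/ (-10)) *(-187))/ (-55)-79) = -36576341867/ 7178325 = -5095.39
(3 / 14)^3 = 27 / 2744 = 0.01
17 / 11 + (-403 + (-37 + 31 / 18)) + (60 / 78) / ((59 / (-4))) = -66332711 / 151866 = -436.78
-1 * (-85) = 85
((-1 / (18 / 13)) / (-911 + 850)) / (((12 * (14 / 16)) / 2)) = 26 / 11529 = 0.00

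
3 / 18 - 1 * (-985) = 5911 / 6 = 985.17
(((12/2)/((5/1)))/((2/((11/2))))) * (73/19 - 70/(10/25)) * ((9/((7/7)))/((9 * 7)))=-53658/665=-80.69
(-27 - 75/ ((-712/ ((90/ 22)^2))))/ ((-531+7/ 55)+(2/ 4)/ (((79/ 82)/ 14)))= 858820455/ 17818363904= 0.05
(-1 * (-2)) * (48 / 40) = 12 / 5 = 2.40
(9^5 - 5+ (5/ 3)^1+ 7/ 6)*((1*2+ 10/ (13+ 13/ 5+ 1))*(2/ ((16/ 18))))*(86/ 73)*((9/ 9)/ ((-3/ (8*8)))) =-52648990848/ 6059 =-8689386.18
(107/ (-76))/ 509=-107/ 38684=-0.00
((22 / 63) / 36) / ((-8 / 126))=-11 / 72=-0.15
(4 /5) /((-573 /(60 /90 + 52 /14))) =-0.01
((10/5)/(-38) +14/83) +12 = 19107/1577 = 12.12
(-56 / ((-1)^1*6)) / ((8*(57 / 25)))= 175 / 342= 0.51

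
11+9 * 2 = 29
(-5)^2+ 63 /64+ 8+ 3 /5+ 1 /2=11227 /320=35.08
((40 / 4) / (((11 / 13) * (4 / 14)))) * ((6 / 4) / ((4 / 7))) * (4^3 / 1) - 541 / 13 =987769 / 143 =6907.48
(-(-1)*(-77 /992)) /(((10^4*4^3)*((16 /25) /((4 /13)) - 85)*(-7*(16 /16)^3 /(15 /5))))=-11 /17548083200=-0.00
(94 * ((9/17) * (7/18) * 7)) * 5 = 11515/17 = 677.35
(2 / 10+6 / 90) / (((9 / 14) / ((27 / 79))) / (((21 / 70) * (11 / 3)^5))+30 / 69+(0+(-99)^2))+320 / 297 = 101660053342289 / 94350854518965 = 1.08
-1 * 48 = -48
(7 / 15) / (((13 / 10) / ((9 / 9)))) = 14 / 39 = 0.36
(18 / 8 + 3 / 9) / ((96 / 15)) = 155 / 384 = 0.40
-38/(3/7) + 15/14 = -3679/42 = -87.60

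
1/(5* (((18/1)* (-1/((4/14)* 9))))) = -1/35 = -0.03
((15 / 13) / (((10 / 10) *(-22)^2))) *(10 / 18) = 25 / 18876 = 0.00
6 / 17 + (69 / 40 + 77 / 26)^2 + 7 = 134762473 / 4596800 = 29.32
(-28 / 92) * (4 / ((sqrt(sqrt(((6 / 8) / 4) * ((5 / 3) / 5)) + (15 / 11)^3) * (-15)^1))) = 616 * sqrt(163141) / 5116695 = 0.05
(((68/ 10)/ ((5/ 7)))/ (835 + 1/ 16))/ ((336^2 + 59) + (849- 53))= 3808/ 37995677775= 0.00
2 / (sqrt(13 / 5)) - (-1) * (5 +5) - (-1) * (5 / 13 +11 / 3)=15.29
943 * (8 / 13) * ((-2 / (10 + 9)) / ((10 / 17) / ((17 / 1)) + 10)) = -1090108 / 179075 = -6.09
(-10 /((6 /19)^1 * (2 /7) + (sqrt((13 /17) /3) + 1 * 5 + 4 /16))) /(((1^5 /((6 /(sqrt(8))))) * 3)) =-385410060 * sqrt(2) /407956019 + 1415120 * sqrt(1326) /407956019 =-1.21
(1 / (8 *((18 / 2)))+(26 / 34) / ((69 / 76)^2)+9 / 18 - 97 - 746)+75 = -496343483 / 647496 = -766.56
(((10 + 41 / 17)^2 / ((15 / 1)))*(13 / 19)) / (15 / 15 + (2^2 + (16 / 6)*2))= 578773 / 851105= 0.68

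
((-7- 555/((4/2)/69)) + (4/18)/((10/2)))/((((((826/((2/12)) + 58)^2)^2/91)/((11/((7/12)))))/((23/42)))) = -246517843/8656055578230480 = -0.00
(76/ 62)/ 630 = 19/ 9765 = 0.00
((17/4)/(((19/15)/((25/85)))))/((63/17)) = 0.27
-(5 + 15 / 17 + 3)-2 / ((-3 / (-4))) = -589 / 51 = -11.55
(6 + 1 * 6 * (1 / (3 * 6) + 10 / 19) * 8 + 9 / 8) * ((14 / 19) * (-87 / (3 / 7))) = -22714685 / 4332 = -5243.46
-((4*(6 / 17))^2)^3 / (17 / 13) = -2484338688 / 410338673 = -6.05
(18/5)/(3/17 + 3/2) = 204/95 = 2.15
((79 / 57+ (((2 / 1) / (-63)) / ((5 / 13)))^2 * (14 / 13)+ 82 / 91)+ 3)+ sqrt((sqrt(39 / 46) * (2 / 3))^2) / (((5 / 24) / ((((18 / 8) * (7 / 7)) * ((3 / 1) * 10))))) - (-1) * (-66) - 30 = -317580712 / 3501225+ 108 * sqrt(1794) / 23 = 108.18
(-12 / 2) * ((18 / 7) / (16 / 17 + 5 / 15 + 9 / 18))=-11016 / 1267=-8.69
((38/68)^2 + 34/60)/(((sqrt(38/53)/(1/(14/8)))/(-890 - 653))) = -23516863*sqrt(2014)/1153110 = -915.25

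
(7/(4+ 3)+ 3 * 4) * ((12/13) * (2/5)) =24/5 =4.80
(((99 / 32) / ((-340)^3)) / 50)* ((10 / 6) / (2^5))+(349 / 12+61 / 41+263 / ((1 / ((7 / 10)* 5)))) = 47081991188475941 / 49504174080000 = 951.07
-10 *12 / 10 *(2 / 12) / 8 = -1 / 4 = -0.25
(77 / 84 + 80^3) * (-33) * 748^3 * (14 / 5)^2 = -1385943555390885568 / 25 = -55437742215635422.72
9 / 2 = 4.50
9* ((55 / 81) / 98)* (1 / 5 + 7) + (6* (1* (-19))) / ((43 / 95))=-529724 / 2107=-251.41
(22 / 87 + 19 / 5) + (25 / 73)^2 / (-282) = 883041913 / 217902810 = 4.05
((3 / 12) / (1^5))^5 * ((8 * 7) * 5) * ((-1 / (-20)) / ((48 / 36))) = 21 / 2048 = 0.01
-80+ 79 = -1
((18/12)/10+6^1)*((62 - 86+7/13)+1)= -8979/65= -138.14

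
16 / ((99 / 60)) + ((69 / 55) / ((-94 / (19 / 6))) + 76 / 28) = 2685803 / 217140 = 12.37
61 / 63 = 0.97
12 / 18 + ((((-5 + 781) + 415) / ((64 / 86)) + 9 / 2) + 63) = 1668.57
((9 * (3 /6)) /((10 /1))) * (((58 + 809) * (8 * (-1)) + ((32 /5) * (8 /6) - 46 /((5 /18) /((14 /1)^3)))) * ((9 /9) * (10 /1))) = -10380012 /5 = -2076002.40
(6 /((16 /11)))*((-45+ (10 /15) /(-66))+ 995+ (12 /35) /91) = 299547253 /76440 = 3918.72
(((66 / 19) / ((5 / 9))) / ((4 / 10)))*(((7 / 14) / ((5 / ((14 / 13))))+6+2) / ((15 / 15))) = 156519 / 1235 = 126.74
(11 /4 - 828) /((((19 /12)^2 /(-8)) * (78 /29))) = 4594992 /4693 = 979.12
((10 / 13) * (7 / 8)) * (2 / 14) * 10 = 25 / 26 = 0.96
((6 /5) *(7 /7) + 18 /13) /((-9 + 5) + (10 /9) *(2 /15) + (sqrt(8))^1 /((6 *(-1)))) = -2592 /3805 + 2916 *sqrt(2) /49465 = -0.60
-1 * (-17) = 17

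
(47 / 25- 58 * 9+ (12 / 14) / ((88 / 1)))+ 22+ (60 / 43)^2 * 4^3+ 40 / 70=-372.93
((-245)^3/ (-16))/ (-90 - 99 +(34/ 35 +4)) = -514714375/ 103056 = -4994.51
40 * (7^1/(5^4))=56/125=0.45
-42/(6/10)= -70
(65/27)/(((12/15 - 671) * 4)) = -325/361908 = -0.00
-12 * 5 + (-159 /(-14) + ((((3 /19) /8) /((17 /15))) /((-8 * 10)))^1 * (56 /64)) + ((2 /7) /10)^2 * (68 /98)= -965718091207 /19853388800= -48.64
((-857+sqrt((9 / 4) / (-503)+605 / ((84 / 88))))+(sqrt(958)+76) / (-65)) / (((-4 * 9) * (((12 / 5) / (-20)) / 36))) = -278905 / 39 - 5 * sqrt(958) / 39+25 * sqrt(282872185953) / 63378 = -6945.58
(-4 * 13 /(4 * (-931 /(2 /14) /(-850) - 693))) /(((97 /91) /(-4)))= -574600 /8072243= -0.07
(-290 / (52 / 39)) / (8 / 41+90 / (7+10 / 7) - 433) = 70151 / 136150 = 0.52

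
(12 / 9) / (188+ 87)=4 / 825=0.00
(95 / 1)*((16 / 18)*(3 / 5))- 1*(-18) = 206 / 3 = 68.67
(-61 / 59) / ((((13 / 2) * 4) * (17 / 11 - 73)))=671 / 1205724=0.00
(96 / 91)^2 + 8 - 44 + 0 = -288900 / 8281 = -34.89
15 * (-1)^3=-15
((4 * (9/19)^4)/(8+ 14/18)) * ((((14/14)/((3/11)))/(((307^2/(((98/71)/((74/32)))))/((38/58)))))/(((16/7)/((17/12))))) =841658202/3890654945466187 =0.00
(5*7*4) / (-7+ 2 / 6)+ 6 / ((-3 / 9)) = -39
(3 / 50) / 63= 1 / 1050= 0.00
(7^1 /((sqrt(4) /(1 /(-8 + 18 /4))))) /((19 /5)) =-5 /19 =-0.26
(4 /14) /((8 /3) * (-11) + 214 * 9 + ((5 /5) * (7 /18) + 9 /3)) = 36 /239407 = 0.00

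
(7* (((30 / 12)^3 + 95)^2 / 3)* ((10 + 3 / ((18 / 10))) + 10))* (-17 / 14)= -751270.51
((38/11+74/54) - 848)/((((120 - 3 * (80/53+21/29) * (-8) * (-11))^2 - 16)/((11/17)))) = -591591532087/239167176394320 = -0.00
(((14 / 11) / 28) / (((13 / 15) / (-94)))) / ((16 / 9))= -6345 / 2288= -2.77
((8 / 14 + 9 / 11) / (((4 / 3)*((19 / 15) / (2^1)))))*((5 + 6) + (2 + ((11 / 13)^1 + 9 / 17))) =15297255 / 646646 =23.66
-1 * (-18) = 18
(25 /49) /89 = 25 /4361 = 0.01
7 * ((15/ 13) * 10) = 80.77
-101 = -101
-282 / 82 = -141 / 41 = -3.44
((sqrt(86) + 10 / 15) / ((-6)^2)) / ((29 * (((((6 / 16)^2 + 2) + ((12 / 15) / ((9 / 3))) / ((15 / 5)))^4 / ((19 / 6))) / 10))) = 40343961600000 / 49295659089646349 + 60515942400000 * sqrt(86) / 49295659089646349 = 0.01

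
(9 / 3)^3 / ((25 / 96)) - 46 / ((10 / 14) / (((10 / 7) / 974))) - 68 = 433254 / 12175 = 35.59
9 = 9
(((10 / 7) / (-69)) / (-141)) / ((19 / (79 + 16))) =50 / 68103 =0.00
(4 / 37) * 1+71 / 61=2871 / 2257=1.27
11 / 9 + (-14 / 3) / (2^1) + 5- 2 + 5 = 6.89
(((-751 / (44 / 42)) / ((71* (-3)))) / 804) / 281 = 5257 / 352893288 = 0.00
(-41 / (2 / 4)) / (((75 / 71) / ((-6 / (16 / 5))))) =2911 / 20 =145.55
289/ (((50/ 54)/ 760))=1186056/ 5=237211.20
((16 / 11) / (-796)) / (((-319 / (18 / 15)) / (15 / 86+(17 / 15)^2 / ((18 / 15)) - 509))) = -23580152 / 6755965425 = -0.00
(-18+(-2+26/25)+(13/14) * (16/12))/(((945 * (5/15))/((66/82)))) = -0.05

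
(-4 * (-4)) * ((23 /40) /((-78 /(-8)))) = 0.94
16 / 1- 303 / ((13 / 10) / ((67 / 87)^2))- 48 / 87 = -4027202 / 32799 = -122.78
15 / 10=3 / 2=1.50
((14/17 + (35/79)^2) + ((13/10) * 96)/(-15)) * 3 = -58089603/2652425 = -21.90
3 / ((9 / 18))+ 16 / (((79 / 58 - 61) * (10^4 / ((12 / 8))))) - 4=2.00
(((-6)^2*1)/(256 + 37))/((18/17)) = 34/293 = 0.12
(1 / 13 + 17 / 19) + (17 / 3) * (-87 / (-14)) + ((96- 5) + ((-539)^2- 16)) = 1005006099 / 3458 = 290632.19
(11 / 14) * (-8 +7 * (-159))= -12331 / 14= -880.79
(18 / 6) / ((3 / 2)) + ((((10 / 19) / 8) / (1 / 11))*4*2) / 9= 452 / 171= 2.64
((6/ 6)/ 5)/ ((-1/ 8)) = -8/ 5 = -1.60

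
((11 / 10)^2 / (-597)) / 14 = -121 / 835800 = -0.00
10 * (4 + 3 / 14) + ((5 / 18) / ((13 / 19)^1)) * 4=35845 / 819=43.77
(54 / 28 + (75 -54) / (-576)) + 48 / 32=3.39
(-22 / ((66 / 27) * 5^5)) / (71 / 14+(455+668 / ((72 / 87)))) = -189 / 83162500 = -0.00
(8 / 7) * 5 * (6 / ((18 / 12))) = 22.86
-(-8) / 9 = 8 / 9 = 0.89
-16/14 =-8/7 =-1.14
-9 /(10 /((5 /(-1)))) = 9 /2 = 4.50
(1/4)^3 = 1/64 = 0.02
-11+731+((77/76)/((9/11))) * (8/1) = 124814/171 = 729.91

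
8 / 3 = 2.67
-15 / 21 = -0.71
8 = 8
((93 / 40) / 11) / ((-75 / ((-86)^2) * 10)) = -2.08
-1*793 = -793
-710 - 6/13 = -9236/13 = -710.46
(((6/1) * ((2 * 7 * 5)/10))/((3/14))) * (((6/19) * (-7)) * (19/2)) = -4116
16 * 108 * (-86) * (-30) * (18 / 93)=26749440 / 31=862885.16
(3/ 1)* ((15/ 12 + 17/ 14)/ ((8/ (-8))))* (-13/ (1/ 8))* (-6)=-4613.14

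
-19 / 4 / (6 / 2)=-19 / 12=-1.58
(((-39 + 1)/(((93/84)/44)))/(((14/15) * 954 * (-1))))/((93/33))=91960/152799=0.60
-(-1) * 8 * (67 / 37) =536 / 37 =14.49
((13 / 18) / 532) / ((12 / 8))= 13 / 14364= 0.00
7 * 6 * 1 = 42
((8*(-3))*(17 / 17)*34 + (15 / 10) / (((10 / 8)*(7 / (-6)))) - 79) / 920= -0.97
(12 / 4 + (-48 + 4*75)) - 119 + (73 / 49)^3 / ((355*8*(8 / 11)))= 136.00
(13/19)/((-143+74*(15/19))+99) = 13/274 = 0.05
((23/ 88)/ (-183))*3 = -0.00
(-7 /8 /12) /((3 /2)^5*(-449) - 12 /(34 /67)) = 119 /5603049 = 0.00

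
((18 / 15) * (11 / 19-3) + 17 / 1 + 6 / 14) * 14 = 19316 / 95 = 203.33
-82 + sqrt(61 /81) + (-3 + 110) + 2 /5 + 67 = 93.27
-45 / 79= -0.57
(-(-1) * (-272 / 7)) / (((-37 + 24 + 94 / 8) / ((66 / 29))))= 71808 / 1015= 70.75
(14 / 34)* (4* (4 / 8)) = 14 / 17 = 0.82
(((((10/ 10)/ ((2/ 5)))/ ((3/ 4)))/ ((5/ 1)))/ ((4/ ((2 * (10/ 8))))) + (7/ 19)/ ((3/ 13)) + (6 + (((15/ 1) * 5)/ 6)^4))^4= 3038257815392340950870727841/ 8540717056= 355738024743240124.37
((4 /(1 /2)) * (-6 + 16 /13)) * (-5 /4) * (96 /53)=59520 /689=86.39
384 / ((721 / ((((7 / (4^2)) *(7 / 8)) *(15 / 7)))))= 45 / 103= 0.44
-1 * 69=-69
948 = 948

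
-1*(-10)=10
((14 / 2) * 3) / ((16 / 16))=21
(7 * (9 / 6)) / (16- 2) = 3 / 4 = 0.75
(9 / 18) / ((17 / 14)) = 7 / 17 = 0.41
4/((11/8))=32/11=2.91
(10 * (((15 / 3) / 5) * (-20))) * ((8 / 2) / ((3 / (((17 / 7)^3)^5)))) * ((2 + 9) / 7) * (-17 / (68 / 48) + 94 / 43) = 10629894244086851928884800 / 4287048043478529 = 2479536999.88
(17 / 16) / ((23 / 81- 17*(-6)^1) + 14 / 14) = 1377 / 133856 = 0.01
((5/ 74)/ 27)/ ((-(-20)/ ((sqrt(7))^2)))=7/ 7992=0.00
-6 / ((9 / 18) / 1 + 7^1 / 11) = -132 / 25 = -5.28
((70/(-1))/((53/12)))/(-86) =420/2279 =0.18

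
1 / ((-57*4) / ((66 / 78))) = -11 / 2964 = -0.00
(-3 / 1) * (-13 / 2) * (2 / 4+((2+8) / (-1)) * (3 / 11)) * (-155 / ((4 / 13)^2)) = 50058645 / 704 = 71106.03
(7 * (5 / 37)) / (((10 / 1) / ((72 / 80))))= 63 / 740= 0.09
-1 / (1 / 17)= -17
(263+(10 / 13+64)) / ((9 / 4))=17044 / 117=145.68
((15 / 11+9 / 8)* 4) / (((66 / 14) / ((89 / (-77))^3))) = -51462737 / 15782998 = -3.26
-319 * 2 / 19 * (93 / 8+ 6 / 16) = -7656 / 19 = -402.95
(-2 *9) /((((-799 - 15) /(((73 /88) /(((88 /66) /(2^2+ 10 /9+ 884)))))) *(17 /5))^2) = -2132665933225 /2965800899072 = -0.72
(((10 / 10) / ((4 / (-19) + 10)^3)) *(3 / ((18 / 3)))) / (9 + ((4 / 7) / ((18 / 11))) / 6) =48013 / 816035072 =0.00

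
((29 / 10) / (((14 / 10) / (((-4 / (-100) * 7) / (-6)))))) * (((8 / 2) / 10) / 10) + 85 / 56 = 158969 / 105000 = 1.51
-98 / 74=-49 / 37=-1.32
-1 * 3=-3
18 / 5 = 3.60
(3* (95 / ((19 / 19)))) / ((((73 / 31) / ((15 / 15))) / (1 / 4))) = 8835 / 292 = 30.26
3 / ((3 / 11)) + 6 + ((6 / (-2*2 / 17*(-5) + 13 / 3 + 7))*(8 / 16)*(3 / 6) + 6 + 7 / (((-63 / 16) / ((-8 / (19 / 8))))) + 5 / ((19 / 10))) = 31.74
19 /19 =1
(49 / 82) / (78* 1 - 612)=-49 / 43788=-0.00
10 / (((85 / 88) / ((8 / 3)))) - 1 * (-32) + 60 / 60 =3091 / 51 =60.61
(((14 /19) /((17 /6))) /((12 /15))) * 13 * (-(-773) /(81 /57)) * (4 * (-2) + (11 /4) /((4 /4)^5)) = -2462005 /204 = -12068.65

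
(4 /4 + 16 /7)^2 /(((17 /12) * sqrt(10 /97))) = 3174 * sqrt(970) /4165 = 23.73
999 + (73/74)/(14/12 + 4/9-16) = 9572760/9583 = 998.93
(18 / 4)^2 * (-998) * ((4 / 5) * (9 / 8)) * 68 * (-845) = 1045114083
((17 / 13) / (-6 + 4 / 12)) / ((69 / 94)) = -94 / 299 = -0.31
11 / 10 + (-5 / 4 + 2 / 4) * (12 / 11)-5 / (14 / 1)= -0.08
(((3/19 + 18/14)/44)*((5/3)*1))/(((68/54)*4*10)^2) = 729/33824560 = 0.00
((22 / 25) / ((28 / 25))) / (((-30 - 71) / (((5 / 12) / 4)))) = -55 / 67872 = -0.00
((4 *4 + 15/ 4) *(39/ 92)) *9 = 27729/ 368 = 75.35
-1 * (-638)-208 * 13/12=1238/3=412.67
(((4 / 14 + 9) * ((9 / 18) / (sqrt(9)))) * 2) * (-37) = -2405 / 21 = -114.52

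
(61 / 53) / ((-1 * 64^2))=-61 / 217088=-0.00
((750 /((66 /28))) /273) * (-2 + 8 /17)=-1000 /561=-1.78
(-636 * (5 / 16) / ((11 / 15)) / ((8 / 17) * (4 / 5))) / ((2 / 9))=-9122625 / 2816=-3239.57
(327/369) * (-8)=-872/123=-7.09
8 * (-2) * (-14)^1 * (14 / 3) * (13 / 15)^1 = 905.96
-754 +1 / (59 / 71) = -44415 / 59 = -752.80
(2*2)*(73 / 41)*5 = 1460 / 41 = 35.61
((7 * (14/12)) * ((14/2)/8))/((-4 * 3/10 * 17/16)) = -1715/306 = -5.60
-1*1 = -1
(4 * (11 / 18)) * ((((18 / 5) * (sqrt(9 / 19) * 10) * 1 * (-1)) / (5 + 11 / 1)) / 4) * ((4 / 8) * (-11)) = 363 * sqrt(19) / 304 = 5.20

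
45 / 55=9 / 11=0.82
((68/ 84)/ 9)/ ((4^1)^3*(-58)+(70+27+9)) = -17/ 681534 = -0.00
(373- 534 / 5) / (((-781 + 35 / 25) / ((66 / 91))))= -43923 / 177359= -0.25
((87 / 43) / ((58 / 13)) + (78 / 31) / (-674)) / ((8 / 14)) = 0.79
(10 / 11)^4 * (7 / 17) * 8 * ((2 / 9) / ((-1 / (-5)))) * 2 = 5.00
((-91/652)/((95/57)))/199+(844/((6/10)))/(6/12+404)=5474703029/1574491980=3.48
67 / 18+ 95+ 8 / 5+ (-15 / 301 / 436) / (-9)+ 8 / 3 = 608213317 / 5905620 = 102.99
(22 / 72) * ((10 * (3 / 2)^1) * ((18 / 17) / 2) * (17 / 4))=165 / 16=10.31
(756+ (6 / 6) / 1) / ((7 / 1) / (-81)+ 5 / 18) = 122634 / 31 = 3955.94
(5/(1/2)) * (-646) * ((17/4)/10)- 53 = -5597/2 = -2798.50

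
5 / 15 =0.33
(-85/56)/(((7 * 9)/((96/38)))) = -170/2793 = -0.06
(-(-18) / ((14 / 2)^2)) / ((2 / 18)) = 3.31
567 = 567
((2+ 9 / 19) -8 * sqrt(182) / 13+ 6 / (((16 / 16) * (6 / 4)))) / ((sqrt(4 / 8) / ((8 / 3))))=-128 * sqrt(91) / 39+ 328 * sqrt(2) / 19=-6.89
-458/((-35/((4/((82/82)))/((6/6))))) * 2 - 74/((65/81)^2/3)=-7099714/29575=-240.06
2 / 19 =0.11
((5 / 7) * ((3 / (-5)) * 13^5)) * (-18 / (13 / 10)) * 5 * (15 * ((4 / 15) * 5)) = 1542294000 / 7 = 220327714.29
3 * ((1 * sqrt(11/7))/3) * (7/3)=sqrt(77)/3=2.92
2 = 2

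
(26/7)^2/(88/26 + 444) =2197/71246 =0.03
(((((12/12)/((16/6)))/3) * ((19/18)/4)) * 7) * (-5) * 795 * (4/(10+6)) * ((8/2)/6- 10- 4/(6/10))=3671.35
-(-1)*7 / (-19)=-7 / 19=-0.37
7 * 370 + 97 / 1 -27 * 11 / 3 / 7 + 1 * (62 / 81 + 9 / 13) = 19712375 / 7371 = 2674.31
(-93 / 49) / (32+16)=-31 / 784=-0.04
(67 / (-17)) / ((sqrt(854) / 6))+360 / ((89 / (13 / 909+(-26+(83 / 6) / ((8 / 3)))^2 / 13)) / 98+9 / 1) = 197649075400 / 4956184581 - 201 * sqrt(854) / 7259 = 39.07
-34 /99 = -0.34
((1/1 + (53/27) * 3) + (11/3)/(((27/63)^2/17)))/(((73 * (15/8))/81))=74792/365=204.91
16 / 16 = 1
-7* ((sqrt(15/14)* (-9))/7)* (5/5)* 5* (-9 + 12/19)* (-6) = 21465* sqrt(210)/133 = 2338.78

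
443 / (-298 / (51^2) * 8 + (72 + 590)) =1152243 / 1719478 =0.67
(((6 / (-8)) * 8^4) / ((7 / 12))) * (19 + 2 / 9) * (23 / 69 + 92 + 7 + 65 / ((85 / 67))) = -777342976 / 51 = -15242019.14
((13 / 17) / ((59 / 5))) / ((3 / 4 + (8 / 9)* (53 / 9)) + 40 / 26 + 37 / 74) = 273780 / 33894379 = 0.01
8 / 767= 0.01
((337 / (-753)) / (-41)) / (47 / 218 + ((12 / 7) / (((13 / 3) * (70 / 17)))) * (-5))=-46797842 / 1135169337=-0.04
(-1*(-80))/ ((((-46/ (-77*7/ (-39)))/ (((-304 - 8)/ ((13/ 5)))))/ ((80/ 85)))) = 13798400/ 5083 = 2714.62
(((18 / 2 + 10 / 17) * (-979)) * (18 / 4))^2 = 2062650333249 / 1156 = 1784299596.24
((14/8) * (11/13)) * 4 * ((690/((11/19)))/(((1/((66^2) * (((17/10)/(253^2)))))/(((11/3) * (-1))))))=-895356/299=-2994.50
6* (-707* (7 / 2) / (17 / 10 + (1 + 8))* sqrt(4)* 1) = -2775.14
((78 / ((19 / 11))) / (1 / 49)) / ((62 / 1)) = 21021 / 589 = 35.69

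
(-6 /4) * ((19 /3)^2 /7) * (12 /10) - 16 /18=-3529 /315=-11.20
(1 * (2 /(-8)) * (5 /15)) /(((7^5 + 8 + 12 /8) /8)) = -4 /100899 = -0.00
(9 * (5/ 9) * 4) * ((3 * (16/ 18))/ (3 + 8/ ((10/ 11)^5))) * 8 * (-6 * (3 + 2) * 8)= -1280000000/ 198551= -6446.71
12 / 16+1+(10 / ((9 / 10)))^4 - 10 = 399783487 / 26244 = 15233.33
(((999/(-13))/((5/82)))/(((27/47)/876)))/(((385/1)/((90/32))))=-140530329/10010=-14038.99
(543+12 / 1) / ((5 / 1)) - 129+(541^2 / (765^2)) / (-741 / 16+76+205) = -39550674854 / 2197519875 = -18.00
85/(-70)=-17/14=-1.21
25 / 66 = 0.38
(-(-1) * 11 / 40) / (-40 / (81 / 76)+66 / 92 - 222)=-0.00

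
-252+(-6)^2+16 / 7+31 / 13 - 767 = -89028 / 91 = -978.33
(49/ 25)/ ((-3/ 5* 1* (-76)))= 49/ 1140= 0.04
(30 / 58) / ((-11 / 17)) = -255 / 319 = -0.80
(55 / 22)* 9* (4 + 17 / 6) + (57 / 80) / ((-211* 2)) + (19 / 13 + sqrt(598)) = sqrt(598) + 68118499 / 438880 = 179.66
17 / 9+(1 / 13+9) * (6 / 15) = 3229 / 585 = 5.52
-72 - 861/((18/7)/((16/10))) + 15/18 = -6069/10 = -606.90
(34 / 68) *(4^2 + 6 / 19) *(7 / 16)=1085 / 304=3.57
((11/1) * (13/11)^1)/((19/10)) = 130/19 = 6.84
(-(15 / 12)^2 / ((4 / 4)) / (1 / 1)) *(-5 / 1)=125 / 16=7.81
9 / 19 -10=-9.53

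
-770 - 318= -1088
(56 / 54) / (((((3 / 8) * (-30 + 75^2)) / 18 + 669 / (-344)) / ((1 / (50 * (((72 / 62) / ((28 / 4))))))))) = 522536 / 479056275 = 0.00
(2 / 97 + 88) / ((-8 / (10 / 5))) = -4269 / 194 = -22.01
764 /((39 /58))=1136.21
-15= -15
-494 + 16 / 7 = -491.71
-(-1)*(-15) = -15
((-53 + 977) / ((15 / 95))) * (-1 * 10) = -58520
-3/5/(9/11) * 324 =-1188/5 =-237.60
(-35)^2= 1225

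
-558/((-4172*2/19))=5301/4172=1.27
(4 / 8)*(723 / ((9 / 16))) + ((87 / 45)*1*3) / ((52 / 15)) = 100517 / 156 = 644.34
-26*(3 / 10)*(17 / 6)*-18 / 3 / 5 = 663 / 25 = 26.52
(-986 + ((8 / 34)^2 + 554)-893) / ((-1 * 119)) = 382909 / 34391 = 11.13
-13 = -13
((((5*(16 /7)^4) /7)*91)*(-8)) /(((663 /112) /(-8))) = 335544320 /17493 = 19181.63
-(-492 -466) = 958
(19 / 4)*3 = 57 / 4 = 14.25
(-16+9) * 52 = -364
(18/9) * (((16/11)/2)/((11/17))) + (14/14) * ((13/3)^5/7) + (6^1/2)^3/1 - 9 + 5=243.53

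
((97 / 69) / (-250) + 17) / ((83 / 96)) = 19.66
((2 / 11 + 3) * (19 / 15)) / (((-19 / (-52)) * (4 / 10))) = 27.58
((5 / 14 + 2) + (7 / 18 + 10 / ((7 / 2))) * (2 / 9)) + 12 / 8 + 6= 5998 / 567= 10.58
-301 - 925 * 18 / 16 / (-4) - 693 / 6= -5003 / 32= -156.34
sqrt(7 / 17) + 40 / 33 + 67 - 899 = -27416 / 33 + sqrt(119) / 17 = -830.15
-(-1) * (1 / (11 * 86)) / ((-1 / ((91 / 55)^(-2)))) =-275 / 712166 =-0.00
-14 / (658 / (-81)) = 81 / 47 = 1.72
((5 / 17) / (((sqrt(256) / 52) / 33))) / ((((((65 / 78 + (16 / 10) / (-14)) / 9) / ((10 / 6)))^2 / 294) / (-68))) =-6257426175000 / 22801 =-274436479.76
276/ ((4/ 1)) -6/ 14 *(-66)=681/ 7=97.29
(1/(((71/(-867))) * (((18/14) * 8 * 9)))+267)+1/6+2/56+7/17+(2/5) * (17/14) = 2445186089/9124920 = 267.97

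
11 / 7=1.57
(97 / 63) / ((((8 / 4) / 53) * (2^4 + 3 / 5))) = 25705 / 10458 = 2.46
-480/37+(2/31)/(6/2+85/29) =-1278607/98642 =-12.96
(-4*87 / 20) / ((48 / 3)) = -87 / 80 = -1.09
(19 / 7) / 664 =0.00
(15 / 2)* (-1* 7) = -105 / 2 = -52.50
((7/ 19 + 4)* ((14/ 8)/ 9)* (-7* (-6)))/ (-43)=-4067/ 4902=-0.83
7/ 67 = 0.10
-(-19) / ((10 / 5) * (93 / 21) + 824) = 133 / 5830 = 0.02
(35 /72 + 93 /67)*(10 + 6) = 18082 /603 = 29.99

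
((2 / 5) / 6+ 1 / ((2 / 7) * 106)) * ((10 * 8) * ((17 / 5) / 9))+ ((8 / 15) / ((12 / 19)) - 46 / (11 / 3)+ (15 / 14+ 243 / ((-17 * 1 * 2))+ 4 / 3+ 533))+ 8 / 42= 4868016532 / 9365895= 519.76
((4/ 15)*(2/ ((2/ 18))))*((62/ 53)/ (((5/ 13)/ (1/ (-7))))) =-19344/ 9275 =-2.09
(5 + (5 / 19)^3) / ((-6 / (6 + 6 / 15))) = -110144 / 20577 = -5.35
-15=-15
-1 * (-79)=79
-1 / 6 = -0.17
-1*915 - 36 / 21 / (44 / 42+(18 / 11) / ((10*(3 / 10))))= -84279 / 92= -916.08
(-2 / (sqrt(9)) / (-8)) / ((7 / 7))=1 / 12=0.08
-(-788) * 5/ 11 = 3940/ 11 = 358.18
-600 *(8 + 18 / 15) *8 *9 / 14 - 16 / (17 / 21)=-3380592 / 119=-28408.34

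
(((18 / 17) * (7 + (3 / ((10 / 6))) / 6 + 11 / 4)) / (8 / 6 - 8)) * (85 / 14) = -5427 / 560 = -9.69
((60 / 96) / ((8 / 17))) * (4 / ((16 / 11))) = 935 / 256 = 3.65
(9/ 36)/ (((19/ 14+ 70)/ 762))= 889/ 333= 2.67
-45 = -45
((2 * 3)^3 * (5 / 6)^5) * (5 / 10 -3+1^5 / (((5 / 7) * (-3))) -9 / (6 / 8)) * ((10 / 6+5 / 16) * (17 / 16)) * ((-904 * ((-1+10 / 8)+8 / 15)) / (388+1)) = 481398998125 / 96795648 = 4973.35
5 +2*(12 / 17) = 109 / 17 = 6.41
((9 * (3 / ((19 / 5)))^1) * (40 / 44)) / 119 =1350 / 24871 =0.05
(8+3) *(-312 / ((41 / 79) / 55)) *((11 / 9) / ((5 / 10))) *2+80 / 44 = -2405806660 / 1353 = -1778127.61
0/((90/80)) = 0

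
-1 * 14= -14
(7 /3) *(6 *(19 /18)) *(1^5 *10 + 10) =295.56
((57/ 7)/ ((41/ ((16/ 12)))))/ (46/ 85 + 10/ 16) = 51680/ 227591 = 0.23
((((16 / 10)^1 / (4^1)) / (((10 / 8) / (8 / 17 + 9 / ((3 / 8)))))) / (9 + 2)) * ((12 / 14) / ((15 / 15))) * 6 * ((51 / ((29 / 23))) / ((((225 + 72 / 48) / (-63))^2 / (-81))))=-168740941824 / 181837975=-927.97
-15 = -15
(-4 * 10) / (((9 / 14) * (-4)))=140 / 9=15.56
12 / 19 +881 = 16751 / 19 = 881.63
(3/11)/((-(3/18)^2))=-108/11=-9.82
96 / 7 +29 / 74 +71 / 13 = 131769 / 6734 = 19.57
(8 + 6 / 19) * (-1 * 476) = -75208 / 19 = -3958.32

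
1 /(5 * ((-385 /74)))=-74 /1925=-0.04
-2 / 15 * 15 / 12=-1 / 6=-0.17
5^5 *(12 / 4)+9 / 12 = 37503 / 4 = 9375.75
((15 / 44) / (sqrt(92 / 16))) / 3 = 5 *sqrt(23) / 506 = 0.05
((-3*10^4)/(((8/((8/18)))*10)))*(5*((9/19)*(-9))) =67500/19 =3552.63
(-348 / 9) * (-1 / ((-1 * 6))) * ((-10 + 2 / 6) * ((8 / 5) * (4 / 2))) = 26912 / 135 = 199.35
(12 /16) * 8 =6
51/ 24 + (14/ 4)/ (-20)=39/ 20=1.95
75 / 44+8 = 9.70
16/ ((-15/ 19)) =-304/ 15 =-20.27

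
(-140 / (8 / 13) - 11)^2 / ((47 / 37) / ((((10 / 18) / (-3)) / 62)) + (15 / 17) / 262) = -31246936785 / 233619358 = -133.75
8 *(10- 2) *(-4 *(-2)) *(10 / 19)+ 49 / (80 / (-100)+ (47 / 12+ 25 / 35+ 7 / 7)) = 10779500 / 38551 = 279.62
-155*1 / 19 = -155 / 19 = -8.16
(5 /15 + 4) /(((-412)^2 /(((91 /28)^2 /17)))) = 2197 /138511104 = 0.00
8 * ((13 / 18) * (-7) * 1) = -364 / 9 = -40.44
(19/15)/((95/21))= 7/25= 0.28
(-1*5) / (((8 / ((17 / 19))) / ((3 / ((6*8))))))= -85 / 2432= -0.03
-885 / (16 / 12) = -2655 / 4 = -663.75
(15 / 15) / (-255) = -1 / 255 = -0.00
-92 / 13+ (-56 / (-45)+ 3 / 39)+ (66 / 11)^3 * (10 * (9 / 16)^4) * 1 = 38797211 / 184320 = 210.49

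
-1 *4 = -4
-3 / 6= -1 / 2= -0.50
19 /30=0.63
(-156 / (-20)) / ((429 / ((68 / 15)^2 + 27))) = 10699 / 12375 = 0.86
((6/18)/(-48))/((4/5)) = -5/576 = -0.01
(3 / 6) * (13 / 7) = 0.93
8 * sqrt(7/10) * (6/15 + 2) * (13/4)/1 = 156 * sqrt(70)/25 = 52.21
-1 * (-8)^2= -64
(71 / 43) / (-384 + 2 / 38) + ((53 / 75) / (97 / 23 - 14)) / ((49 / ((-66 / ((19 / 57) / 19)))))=31942348579 / 5763961875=5.54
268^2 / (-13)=-71824 / 13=-5524.92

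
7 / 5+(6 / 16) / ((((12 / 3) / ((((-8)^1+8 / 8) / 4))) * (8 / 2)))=3479 / 2560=1.36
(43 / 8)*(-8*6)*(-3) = 774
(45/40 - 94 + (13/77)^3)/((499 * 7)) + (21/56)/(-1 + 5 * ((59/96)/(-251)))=-123548584792685/311164722685432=-0.40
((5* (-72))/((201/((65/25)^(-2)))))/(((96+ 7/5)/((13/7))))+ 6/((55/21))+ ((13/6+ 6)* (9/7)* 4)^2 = 288448866894/163308145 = 1766.29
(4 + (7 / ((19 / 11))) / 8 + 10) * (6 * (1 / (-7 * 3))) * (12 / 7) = -135 / 19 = -7.11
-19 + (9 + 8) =-2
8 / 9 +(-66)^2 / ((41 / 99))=3881524 / 369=10519.04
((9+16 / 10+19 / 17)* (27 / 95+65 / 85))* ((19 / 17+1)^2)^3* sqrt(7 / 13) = 3672719400075264* sqrt(91) / 43075302198175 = 813.35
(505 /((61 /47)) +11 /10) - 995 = -368929 /610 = -604.80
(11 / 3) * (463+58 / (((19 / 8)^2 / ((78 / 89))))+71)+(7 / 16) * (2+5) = 1025097745 / 514064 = 1994.11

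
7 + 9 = 16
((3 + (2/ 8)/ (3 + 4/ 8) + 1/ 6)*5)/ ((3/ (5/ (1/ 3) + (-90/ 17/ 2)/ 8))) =475/ 6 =79.17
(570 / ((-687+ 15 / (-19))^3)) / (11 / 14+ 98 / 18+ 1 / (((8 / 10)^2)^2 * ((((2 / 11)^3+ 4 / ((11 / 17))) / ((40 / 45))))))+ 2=56446071941571374 / 28223039727418833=2.00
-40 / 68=-0.59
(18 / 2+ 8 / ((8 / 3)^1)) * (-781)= -9372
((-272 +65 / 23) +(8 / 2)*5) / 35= -5731 / 805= -7.12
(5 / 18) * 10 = 25 / 9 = 2.78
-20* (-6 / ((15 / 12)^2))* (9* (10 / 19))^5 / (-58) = -226748160000 / 71806871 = -3157.75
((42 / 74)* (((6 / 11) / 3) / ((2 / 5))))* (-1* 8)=-840 / 407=-2.06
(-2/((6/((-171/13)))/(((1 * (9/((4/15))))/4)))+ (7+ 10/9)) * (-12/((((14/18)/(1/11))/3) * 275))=-759951/1101100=-0.69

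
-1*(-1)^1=1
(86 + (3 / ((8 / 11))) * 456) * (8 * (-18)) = -283248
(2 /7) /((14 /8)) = 8 /49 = 0.16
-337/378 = -0.89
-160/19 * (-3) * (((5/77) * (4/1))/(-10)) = -960/1463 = -0.66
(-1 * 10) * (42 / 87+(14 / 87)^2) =-38500 / 7569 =-5.09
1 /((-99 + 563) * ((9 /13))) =13 /4176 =0.00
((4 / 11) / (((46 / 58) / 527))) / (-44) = -15283 / 2783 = -5.49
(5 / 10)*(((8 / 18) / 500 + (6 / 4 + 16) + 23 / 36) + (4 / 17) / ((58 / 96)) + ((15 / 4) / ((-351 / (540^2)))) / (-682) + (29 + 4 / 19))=9774104161519 / 373715199000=26.15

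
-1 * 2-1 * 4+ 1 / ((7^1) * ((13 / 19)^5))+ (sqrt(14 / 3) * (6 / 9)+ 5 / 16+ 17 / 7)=-13700623 / 5940688+ 2 * sqrt(42) / 9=-0.87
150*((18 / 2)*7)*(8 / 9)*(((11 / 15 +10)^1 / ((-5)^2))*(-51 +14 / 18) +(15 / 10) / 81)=-2714488 / 15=-180965.87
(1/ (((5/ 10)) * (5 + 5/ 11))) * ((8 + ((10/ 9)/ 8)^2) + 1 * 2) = 28567/ 7776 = 3.67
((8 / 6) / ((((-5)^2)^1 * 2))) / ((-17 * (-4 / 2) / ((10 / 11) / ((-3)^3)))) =-2 / 75735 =-0.00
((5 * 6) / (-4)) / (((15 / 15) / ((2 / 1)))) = -15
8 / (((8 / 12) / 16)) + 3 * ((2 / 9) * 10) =596 / 3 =198.67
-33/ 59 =-0.56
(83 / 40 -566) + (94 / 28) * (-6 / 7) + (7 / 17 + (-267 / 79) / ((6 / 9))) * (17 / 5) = -90215863 / 154840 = -582.64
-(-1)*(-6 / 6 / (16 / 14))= -7 / 8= -0.88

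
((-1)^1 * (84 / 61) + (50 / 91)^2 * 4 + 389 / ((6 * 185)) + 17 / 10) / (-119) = -31020014 / 1962472785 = -0.02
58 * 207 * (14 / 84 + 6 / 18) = 6003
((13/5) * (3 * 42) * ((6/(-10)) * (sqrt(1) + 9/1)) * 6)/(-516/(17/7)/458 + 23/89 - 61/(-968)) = 82781.81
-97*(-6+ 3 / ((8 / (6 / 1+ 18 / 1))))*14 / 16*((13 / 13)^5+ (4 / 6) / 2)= -679 / 2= -339.50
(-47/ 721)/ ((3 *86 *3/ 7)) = -47/ 79722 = -0.00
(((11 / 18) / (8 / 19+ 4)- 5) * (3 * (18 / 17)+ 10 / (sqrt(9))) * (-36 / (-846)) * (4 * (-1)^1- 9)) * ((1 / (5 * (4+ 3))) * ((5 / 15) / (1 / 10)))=15863458 / 9513693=1.67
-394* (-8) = 3152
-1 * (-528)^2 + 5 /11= -3066619 /11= -278783.55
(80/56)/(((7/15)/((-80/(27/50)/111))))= -4.09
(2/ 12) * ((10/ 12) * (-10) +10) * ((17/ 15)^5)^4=4064231406647572522401601/ 1197092422828674316406250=3.40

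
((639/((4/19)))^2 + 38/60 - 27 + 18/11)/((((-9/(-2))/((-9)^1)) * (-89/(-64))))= -194572600616/14685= -13249751.49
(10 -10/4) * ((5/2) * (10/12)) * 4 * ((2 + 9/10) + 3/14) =2725/14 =194.64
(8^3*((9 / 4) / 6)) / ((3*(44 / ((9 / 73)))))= 144 / 803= 0.18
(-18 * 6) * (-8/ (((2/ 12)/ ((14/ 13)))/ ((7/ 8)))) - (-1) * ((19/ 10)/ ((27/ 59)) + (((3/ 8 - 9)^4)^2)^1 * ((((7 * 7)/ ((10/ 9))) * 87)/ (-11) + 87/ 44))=-13760001727880732955253/ 1295536619520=-10621082816.62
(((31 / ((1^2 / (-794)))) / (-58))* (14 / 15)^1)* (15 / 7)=24614 / 29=848.76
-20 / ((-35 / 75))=42.86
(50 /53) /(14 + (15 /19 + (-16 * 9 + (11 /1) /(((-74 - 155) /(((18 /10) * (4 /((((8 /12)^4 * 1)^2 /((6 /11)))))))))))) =-34808000 /4945800629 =-0.01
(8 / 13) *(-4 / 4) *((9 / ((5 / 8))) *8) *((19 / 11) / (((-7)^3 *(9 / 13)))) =9728 / 18865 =0.52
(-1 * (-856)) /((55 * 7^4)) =0.01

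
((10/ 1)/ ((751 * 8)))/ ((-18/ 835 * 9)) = -4175/ 486648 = -0.01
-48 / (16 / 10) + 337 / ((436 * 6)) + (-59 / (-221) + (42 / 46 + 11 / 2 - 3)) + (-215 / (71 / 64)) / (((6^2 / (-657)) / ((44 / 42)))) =8104730968661 / 2202890872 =3679.13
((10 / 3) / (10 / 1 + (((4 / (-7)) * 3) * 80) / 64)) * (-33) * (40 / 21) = -80 / 3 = -26.67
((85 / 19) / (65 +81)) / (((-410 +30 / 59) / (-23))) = 0.00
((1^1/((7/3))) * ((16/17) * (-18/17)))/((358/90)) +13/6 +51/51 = 6646943/2172702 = 3.06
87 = 87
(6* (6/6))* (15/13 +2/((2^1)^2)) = 129/13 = 9.92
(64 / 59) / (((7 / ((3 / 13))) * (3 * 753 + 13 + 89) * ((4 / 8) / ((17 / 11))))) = 0.00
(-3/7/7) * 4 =-12/49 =-0.24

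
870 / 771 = 290 / 257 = 1.13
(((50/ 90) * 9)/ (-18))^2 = 25/ 324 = 0.08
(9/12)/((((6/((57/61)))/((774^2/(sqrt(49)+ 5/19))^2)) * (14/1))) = 51284179101033/903532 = 56759671.05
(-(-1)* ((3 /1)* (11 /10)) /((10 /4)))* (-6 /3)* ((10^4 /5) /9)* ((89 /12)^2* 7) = -6099170 /27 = -225895.19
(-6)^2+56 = 92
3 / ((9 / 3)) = 1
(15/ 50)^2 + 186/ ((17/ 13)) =241953/ 1700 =142.33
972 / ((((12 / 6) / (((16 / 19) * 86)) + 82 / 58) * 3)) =6464448 / 28759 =224.78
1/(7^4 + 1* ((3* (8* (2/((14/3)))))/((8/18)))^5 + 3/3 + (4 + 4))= 16807/111617605702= 0.00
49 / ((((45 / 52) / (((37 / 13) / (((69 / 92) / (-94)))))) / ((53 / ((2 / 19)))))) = -1372919632 / 135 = -10169775.05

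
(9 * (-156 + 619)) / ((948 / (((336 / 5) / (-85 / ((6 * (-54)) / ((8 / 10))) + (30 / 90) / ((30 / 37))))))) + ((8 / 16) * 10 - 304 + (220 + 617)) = 1013.67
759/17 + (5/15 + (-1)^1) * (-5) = 2447/51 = 47.98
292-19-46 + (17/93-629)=-37369/93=-401.82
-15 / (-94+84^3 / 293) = -4395 / 565162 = -0.01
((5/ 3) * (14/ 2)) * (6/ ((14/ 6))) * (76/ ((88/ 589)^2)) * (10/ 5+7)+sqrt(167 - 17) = 5 * sqrt(6)+889852365/ 968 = 919281.22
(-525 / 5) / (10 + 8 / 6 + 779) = -315 / 2371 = -0.13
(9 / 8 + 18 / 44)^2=18225 / 7744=2.35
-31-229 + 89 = -171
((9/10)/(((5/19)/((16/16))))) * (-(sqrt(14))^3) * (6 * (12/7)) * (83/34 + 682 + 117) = -167744844 * sqrt(14)/425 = -1476808.79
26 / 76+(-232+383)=5751 / 38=151.34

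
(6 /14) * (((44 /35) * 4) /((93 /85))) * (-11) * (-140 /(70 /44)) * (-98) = -5792512 /31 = -186855.23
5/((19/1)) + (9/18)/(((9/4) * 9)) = 443/1539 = 0.29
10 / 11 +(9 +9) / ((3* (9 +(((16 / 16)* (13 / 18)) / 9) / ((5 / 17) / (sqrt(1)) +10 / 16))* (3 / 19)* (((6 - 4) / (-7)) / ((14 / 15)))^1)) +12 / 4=-9868963 / 1012099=-9.75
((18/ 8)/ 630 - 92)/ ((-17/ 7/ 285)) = 1468263/ 136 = 10796.05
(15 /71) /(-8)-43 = -24439 /568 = -43.03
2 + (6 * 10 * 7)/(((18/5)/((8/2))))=1406/3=468.67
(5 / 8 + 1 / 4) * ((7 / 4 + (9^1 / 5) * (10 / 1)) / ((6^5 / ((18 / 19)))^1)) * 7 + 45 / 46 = 5998793 / 6041088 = 0.99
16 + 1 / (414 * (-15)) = 99359 / 6210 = 16.00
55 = 55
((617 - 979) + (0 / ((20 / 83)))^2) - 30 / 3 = -372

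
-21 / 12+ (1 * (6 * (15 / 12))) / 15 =-5 / 4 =-1.25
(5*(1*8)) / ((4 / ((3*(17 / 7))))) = 510 / 7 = 72.86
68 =68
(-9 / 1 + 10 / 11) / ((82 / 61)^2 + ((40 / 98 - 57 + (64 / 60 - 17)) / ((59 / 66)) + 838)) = -4787047895 / 448877129118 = -0.01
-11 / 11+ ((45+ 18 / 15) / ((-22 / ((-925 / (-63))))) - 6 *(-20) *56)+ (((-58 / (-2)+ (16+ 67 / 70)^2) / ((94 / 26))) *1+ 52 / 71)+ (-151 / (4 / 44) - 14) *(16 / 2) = -324910764289 / 49053900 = -6623.55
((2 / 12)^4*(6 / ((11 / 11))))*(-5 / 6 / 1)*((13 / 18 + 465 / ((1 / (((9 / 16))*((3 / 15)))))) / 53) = -38185 / 9891072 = -0.00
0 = 0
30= 30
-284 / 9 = -31.56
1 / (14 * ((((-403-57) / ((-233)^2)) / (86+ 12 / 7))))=-739.43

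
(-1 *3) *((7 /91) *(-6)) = 18 /13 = 1.38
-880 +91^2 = 7401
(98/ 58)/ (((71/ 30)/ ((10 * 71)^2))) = 10437000/ 29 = 359896.55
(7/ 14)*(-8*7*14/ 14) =-28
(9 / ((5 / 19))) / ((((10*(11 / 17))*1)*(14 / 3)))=8721 / 7700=1.13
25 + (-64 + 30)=-9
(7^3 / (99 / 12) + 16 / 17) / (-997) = -23852 / 559317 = -0.04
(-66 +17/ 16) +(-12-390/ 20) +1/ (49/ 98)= -1511/ 16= -94.44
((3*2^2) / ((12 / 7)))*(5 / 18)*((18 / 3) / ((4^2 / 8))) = 35 / 6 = 5.83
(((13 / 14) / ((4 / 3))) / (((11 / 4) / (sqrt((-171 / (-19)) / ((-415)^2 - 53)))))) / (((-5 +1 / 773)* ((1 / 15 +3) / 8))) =-34785* sqrt(43043) / 7552549928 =-0.00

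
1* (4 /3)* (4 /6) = 8 /9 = 0.89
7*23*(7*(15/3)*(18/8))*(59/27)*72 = 1994790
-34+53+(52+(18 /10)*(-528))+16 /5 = -876.20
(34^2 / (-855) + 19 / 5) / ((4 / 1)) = 0.61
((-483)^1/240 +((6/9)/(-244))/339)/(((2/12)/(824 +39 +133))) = -829003751/68930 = -12026.75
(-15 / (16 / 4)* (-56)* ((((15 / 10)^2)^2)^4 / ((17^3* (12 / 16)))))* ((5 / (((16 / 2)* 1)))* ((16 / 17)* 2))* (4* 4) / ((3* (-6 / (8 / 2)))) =-837019575 / 5345344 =-156.59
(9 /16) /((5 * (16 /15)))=27 /256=0.11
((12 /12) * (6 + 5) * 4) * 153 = 6732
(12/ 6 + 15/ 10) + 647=1301/ 2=650.50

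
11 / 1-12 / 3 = 7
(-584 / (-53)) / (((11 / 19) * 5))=11096 / 2915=3.81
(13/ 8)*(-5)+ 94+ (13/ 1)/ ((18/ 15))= 2321/ 24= 96.71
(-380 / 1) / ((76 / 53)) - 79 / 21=-5644 / 21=-268.76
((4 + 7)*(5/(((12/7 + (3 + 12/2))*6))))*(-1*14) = -11.98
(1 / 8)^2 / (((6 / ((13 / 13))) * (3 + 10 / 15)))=1 / 1408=0.00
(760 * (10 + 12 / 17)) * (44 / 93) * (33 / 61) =66946880 / 32147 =2082.52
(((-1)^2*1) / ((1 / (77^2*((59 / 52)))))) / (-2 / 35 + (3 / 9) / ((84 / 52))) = 110190465 / 2444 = 45086.11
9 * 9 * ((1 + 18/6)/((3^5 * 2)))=2/3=0.67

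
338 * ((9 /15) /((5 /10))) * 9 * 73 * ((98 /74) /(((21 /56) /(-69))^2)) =2210370349824 /185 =11947947836.89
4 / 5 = 0.80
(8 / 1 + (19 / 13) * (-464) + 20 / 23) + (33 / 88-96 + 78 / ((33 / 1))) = -20064101 / 26312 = -762.55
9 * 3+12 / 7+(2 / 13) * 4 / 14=2617 / 91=28.76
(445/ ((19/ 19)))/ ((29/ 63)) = 28035/ 29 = 966.72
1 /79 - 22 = -1737 /79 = -21.99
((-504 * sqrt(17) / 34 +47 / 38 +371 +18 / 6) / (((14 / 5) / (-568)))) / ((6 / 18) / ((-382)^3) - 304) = 241858146988080 / 965914149523 - 8548741572480 * sqrt(17) / 864238975889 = 209.61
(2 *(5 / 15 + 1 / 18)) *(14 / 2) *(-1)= -49 / 9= -5.44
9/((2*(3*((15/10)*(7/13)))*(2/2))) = 13/7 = 1.86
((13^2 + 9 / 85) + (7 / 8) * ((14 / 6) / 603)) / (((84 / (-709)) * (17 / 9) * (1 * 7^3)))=-147489507337 / 66946410720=-2.20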